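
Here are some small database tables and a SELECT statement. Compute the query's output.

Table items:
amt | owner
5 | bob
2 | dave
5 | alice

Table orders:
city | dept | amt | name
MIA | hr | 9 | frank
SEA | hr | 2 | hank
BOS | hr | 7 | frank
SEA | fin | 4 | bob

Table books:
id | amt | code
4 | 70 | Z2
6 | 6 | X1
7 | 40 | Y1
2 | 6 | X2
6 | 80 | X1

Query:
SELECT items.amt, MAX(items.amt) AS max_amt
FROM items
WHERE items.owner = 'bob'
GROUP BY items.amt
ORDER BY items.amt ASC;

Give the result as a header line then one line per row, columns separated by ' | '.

== RESULT ==
items.amt | max_amt
5 | 5

Derivation:
After WHERE (1 rows):
items.amt | items.owner
5 | bob
After GROUP BY (1 rows):
items.amt | max_amt
5 | 5
After ORDER BY (1 rows):
items.amt | max_amt
5 | 5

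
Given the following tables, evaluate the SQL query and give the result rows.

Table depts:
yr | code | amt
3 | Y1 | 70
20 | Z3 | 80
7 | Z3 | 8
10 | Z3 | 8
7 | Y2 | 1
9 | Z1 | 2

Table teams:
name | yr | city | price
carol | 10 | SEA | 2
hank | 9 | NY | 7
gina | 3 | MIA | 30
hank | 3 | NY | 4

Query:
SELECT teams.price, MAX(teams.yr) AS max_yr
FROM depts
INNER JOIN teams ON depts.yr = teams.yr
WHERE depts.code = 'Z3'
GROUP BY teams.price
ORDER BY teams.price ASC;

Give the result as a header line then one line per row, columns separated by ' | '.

== RESULT ==
teams.price | max_yr
2 | 10

Derivation:
After JOIN teams (4 rows):
depts.yr | depts.code | depts.amt | teams.name | teams.yr | teams.city | teams.price
3 | Y1 | 70 | gina | 3 | MIA | 30
3 | Y1 | 70 | hank | 3 | NY | 4
10 | Z3 | 8 | carol | 10 | SEA | 2
9 | Z1 | 2 | hank | 9 | NY | 7
After WHERE (1 rows):
depts.yr | depts.code | depts.amt | teams.name | teams.yr | teams.city | teams.price
10 | Z3 | 8 | carol | 10 | SEA | 2
After GROUP BY (1 rows):
teams.price | max_yr
2 | 10
After ORDER BY (1 rows):
teams.price | max_yr
2 | 10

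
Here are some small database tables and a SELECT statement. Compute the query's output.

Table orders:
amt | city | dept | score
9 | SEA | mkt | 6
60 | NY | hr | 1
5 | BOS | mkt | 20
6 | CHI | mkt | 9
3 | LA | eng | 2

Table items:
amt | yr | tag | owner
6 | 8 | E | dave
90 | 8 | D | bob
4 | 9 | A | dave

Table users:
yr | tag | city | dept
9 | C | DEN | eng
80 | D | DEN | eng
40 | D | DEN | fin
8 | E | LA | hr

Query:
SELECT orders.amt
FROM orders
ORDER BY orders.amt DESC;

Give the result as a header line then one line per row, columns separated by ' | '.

After SELECT (5 rows):
orders.amt
9
60
5
6
3
After ORDER BY (5 rows):
orders.amt
60
9
6
5
3

== RESULT ==
orders.amt
60
9
6
5
3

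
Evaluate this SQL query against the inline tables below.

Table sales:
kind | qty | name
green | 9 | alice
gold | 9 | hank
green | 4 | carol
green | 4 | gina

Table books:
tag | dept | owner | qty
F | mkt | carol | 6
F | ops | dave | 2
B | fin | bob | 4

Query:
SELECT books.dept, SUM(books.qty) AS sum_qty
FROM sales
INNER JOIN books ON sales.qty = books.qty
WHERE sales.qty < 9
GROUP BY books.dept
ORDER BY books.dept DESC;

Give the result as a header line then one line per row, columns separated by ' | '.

After JOIN books (2 rows):
sales.kind | sales.qty | sales.name | books.tag | books.dept | books.owner | books.qty
green | 4 | carol | B | fin | bob | 4
green | 4 | gina | B | fin | bob | 4
After WHERE (2 rows):
sales.kind | sales.qty | sales.name | books.tag | books.dept | books.owner | books.qty
green | 4 | carol | B | fin | bob | 4
green | 4 | gina | B | fin | bob | 4
After GROUP BY (1 rows):
books.dept | sum_qty
fin | 8
After ORDER BY (1 rows):
books.dept | sum_qty
fin | 8

== RESULT ==
books.dept | sum_qty
fin | 8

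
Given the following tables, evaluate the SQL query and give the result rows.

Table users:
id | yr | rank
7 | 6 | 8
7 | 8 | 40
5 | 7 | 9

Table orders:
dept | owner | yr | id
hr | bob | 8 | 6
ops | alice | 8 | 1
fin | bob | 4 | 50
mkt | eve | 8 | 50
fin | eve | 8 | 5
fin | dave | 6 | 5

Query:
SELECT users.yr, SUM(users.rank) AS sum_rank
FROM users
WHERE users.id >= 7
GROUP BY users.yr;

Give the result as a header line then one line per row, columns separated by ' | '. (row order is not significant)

== RESULT ==
users.yr | sum_rank
6 | 8
8 | 40

Derivation:
After WHERE (2 rows):
users.id | users.yr | users.rank
7 | 6 | 8
7 | 8 | 40
After GROUP BY (2 rows):
users.yr | sum_rank
6 | 8
8 | 40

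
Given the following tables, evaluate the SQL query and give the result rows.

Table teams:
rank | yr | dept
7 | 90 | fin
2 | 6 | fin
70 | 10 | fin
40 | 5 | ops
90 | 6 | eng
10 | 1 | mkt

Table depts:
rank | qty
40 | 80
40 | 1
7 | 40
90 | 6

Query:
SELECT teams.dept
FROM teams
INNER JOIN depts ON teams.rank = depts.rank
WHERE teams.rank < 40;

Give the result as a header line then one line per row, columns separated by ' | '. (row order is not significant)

== RESULT ==
teams.dept
fin

Derivation:
After JOIN depts (4 rows):
teams.rank | teams.yr | teams.dept | depts.rank | depts.qty
7 | 90 | fin | 7 | 40
40 | 5 | ops | 40 | 80
40 | 5 | ops | 40 | 1
90 | 6 | eng | 90 | 6
After WHERE (1 rows):
teams.rank | teams.yr | teams.dept | depts.rank | depts.qty
7 | 90 | fin | 7 | 40
After SELECT (1 rows):
teams.dept
fin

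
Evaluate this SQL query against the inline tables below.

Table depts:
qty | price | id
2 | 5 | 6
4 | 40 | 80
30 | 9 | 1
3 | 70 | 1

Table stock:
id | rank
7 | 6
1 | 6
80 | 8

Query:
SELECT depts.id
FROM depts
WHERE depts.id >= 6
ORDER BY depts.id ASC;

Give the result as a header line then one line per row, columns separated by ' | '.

After WHERE (2 rows):
depts.qty | depts.price | depts.id
2 | 5 | 6
4 | 40 | 80
After SELECT (2 rows):
depts.id
6
80
After ORDER BY (2 rows):
depts.id
6
80

== RESULT ==
depts.id
6
80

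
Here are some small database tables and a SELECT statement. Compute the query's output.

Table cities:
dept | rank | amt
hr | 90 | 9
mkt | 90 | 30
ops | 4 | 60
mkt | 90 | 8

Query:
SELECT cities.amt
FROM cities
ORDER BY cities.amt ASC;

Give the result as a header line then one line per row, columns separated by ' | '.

== RESULT ==
cities.amt
8
9
30
60

Derivation:
After SELECT (4 rows):
cities.amt
9
30
60
8
After ORDER BY (4 rows):
cities.amt
8
9
30
60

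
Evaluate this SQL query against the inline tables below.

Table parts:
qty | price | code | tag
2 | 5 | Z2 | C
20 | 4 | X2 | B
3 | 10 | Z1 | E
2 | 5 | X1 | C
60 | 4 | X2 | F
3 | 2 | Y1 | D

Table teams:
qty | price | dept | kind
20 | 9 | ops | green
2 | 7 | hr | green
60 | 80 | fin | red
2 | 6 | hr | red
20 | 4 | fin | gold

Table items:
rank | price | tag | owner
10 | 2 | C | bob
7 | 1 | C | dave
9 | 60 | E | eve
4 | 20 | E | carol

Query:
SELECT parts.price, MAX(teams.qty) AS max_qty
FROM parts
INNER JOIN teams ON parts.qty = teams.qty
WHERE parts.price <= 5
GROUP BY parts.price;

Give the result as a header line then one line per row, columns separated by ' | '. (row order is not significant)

== RESULT ==
parts.price | max_qty
5 | 2
4 | 60

Derivation:
After JOIN teams (7 rows):
parts.qty | parts.price | parts.code | parts.tag | teams.qty | teams.price | teams.dept | teams.kind
2 | 5 | Z2 | C | 2 | 7 | hr | green
2 | 5 | Z2 | C | 2 | 6 | hr | red
20 | 4 | X2 | B | 20 | 9 | ops | green
20 | 4 | X2 | B | 20 | 4 | fin | gold
2 | 5 | X1 | C | 2 | 7 | hr | green
2 | 5 | X1 | C | 2 | 6 | hr | red
60 | 4 | X2 | F | 60 | 80 | fin | red
After WHERE (7 rows):
parts.qty | parts.price | parts.code | parts.tag | teams.qty | teams.price | teams.dept | teams.kind
2 | 5 | Z2 | C | 2 | 7 | hr | green
2 | 5 | Z2 | C | 2 | 6 | hr | red
20 | 4 | X2 | B | 20 | 9 | ops | green
20 | 4 | X2 | B | 20 | 4 | fin | gold
2 | 5 | X1 | C | 2 | 7 | hr | green
2 | 5 | X1 | C | 2 | 6 | hr | red
60 | 4 | X2 | F | 60 | 80 | fin | red
After GROUP BY (2 rows):
parts.price | max_qty
5 | 2
4 | 60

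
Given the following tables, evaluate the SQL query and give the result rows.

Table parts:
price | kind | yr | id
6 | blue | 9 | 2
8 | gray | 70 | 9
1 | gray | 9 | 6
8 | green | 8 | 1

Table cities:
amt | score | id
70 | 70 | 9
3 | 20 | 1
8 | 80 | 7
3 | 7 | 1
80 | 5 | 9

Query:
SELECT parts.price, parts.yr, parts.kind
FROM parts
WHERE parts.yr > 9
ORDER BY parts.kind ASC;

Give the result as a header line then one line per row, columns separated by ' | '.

== RESULT ==
parts.price | parts.yr | parts.kind
8 | 70 | gray

Derivation:
After WHERE (1 rows):
parts.price | parts.kind | parts.yr | parts.id
8 | gray | 70 | 9
After SELECT (1 rows):
parts.price | parts.yr | parts.kind
8 | 70 | gray
After ORDER BY (1 rows):
parts.price | parts.yr | parts.kind
8 | 70 | gray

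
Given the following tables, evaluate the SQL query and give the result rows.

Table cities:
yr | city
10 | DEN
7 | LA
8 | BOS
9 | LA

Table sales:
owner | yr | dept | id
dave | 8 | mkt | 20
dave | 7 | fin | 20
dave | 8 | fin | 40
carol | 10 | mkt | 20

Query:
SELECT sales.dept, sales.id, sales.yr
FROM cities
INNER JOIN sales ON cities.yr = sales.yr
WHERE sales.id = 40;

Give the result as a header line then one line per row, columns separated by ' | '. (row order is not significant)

After JOIN sales (4 rows):
cities.yr | cities.city | sales.owner | sales.yr | sales.dept | sales.id
10 | DEN | carol | 10 | mkt | 20
7 | LA | dave | 7 | fin | 20
8 | BOS | dave | 8 | mkt | 20
8 | BOS | dave | 8 | fin | 40
After WHERE (1 rows):
cities.yr | cities.city | sales.owner | sales.yr | sales.dept | sales.id
8 | BOS | dave | 8 | fin | 40
After SELECT (1 rows):
sales.dept | sales.id | sales.yr
fin | 40 | 8

== RESULT ==
sales.dept | sales.id | sales.yr
fin | 40 | 8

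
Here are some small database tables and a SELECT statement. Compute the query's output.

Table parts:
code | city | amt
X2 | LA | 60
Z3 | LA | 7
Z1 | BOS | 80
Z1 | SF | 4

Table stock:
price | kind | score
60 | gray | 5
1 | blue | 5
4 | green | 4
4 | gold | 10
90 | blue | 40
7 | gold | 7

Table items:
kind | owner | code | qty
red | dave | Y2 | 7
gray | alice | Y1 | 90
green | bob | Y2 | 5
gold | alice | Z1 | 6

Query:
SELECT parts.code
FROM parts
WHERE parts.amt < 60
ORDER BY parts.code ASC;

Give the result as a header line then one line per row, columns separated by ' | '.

After WHERE (2 rows):
parts.code | parts.city | parts.amt
Z3 | LA | 7
Z1 | SF | 4
After SELECT (2 rows):
parts.code
Z3
Z1
After ORDER BY (2 rows):
parts.code
Z1
Z3

== RESULT ==
parts.code
Z1
Z3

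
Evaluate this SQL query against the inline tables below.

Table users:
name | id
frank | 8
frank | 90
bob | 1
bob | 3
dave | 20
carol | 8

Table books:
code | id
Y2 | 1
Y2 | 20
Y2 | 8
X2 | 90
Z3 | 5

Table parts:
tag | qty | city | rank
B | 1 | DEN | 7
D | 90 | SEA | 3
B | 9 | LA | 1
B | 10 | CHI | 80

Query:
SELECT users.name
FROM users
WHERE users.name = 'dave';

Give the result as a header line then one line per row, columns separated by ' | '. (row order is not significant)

== RESULT ==
users.name
dave

Derivation:
After WHERE (1 rows):
users.name | users.id
dave | 20
After SELECT (1 rows):
users.name
dave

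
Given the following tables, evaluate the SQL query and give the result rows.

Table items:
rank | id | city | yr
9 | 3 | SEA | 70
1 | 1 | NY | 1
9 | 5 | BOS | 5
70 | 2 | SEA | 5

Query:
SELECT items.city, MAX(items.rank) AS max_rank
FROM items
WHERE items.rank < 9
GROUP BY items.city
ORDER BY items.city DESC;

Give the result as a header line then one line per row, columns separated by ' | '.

== RESULT ==
items.city | max_rank
NY | 1

Derivation:
After WHERE (1 rows):
items.rank | items.id | items.city | items.yr
1 | 1 | NY | 1
After GROUP BY (1 rows):
items.city | max_rank
NY | 1
After ORDER BY (1 rows):
items.city | max_rank
NY | 1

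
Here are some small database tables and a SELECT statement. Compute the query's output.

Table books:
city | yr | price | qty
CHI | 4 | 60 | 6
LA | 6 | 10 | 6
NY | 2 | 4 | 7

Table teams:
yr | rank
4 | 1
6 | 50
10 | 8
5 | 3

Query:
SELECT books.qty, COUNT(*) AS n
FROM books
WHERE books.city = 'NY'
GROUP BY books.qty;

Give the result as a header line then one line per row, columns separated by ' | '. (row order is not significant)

== RESULT ==
books.qty | n
7 | 1

Derivation:
After WHERE (1 rows):
books.city | books.yr | books.price | books.qty
NY | 2 | 4 | 7
After GROUP BY (1 rows):
books.qty | n
7 | 1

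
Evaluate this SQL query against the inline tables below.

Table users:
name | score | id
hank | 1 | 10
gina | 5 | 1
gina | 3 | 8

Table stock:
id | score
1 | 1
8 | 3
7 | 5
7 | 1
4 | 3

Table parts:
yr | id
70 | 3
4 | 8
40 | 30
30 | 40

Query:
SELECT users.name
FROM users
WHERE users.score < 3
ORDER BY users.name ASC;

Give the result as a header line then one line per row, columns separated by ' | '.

After WHERE (1 rows):
users.name | users.score | users.id
hank | 1 | 10
After SELECT (1 rows):
users.name
hank
After ORDER BY (1 rows):
users.name
hank

== RESULT ==
users.name
hank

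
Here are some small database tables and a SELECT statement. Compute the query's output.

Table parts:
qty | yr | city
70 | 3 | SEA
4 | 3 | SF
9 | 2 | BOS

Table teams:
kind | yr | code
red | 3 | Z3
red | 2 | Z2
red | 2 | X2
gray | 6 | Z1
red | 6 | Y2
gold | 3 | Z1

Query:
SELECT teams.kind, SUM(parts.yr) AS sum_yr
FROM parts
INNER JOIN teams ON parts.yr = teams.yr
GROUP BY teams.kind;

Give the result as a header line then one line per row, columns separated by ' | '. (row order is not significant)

After JOIN teams (6 rows):
parts.qty | parts.yr | parts.city | teams.kind | teams.yr | teams.code
70 | 3 | SEA | red | 3 | Z3
70 | 3 | SEA | gold | 3 | Z1
4 | 3 | SF | red | 3 | Z3
4 | 3 | SF | gold | 3 | Z1
9 | 2 | BOS | red | 2 | Z2
9 | 2 | BOS | red | 2 | X2
After GROUP BY (2 rows):
teams.kind | sum_yr
red | 10
gold | 6

== RESULT ==
teams.kind | sum_yr
red | 10
gold | 6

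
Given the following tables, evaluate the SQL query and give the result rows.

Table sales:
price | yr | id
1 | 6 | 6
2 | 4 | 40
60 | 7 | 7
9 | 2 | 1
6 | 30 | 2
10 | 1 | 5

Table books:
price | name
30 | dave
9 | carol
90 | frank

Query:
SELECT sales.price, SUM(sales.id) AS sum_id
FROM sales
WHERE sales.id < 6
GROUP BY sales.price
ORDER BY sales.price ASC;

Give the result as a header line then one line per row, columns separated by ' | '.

== RESULT ==
sales.price | sum_id
6 | 2
9 | 1
10 | 5

Derivation:
After WHERE (3 rows):
sales.price | sales.yr | sales.id
9 | 2 | 1
6 | 30 | 2
10 | 1 | 5
After GROUP BY (3 rows):
sales.price | sum_id
9 | 1
6 | 2
10 | 5
After ORDER BY (3 rows):
sales.price | sum_id
6 | 2
9 | 1
10 | 5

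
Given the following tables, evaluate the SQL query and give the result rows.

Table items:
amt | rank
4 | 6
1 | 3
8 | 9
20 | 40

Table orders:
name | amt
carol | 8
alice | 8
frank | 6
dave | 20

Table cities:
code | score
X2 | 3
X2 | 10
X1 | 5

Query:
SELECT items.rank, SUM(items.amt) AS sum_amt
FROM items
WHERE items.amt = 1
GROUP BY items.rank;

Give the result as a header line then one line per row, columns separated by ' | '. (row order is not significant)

After WHERE (1 rows):
items.amt | items.rank
1 | 3
After GROUP BY (1 rows):
items.rank | sum_amt
3 | 1

== RESULT ==
items.rank | sum_amt
3 | 1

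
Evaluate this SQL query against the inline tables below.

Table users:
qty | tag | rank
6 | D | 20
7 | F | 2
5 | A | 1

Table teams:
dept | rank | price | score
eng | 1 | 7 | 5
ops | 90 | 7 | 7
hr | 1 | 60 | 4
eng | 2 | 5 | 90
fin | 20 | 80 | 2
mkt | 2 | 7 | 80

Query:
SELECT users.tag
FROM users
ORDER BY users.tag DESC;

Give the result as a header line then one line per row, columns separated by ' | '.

After SELECT (3 rows):
users.tag
D
F
A
After ORDER BY (3 rows):
users.tag
F
D
A

== RESULT ==
users.tag
F
D
A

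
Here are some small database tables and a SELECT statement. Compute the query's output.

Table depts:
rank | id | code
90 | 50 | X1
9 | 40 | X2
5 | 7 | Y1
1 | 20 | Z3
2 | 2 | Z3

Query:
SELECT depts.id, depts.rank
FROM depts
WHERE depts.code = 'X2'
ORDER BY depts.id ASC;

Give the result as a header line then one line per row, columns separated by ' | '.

== RESULT ==
depts.id | depts.rank
40 | 9

Derivation:
After WHERE (1 rows):
depts.rank | depts.id | depts.code
9 | 40 | X2
After SELECT (1 rows):
depts.id | depts.rank
40 | 9
After ORDER BY (1 rows):
depts.id | depts.rank
40 | 9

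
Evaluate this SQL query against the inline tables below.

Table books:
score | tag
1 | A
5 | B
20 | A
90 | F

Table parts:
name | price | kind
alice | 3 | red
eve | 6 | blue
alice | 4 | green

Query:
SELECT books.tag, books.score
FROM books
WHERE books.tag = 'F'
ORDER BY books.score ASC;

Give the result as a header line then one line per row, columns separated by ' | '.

After WHERE (1 rows):
books.score | books.tag
90 | F
After SELECT (1 rows):
books.tag | books.score
F | 90
After ORDER BY (1 rows):
books.tag | books.score
F | 90

== RESULT ==
books.tag | books.score
F | 90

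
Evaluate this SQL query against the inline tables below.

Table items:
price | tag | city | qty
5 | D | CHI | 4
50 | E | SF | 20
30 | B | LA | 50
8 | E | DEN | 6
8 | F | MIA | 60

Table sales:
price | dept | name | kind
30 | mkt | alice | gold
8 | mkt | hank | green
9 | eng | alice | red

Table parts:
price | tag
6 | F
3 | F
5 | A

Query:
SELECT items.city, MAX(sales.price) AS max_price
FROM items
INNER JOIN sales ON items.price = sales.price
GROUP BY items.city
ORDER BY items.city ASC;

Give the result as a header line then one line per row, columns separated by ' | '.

== RESULT ==
items.city | max_price
DEN | 8
LA | 30
MIA | 8

Derivation:
After JOIN sales (3 rows):
items.price | items.tag | items.city | items.qty | sales.price | sales.dept | sales.name | sales.kind
30 | B | LA | 50 | 30 | mkt | alice | gold
8 | E | DEN | 6 | 8 | mkt | hank | green
8 | F | MIA | 60 | 8 | mkt | hank | green
After GROUP BY (3 rows):
items.city | max_price
LA | 30
DEN | 8
MIA | 8
After ORDER BY (3 rows):
items.city | max_price
DEN | 8
LA | 30
MIA | 8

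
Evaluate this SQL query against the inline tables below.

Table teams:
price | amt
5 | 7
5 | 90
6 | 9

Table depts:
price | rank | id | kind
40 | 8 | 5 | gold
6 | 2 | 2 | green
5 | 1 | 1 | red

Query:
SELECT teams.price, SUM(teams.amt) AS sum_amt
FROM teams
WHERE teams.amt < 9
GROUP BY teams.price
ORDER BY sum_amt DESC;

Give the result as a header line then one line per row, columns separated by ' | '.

== RESULT ==
teams.price | sum_amt
5 | 7

Derivation:
After WHERE (1 rows):
teams.price | teams.amt
5 | 7
After GROUP BY (1 rows):
teams.price | sum_amt
5 | 7
After ORDER BY (1 rows):
teams.price | sum_amt
5 | 7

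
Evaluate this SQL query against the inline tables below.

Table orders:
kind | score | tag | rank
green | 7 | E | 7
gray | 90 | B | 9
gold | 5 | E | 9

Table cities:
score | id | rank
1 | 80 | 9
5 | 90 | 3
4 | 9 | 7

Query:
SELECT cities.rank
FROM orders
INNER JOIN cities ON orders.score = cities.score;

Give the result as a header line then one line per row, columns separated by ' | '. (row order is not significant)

After JOIN cities (1 rows):
orders.kind | orders.score | orders.tag | orders.rank | cities.score | cities.id | cities.rank
gold | 5 | E | 9 | 5 | 90 | 3
After SELECT (1 rows):
cities.rank
3

== RESULT ==
cities.rank
3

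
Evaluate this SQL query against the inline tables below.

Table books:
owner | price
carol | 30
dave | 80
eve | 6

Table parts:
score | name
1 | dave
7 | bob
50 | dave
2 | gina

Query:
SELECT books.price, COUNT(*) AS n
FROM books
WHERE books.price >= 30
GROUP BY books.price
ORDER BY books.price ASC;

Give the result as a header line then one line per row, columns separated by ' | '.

== RESULT ==
books.price | n
30 | 1
80 | 1

Derivation:
After WHERE (2 rows):
books.owner | books.price
carol | 30
dave | 80
After GROUP BY (2 rows):
books.price | n
30 | 1
80 | 1
After ORDER BY (2 rows):
books.price | n
30 | 1
80 | 1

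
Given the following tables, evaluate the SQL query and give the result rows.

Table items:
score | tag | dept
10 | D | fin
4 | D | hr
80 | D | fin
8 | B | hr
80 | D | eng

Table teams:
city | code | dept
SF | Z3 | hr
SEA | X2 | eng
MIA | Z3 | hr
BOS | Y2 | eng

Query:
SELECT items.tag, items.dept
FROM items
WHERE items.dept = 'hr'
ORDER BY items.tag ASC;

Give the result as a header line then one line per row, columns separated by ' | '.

After WHERE (2 rows):
items.score | items.tag | items.dept
4 | D | hr
8 | B | hr
After SELECT (2 rows):
items.tag | items.dept
D | hr
B | hr
After ORDER BY (2 rows):
items.tag | items.dept
B | hr
D | hr

== RESULT ==
items.tag | items.dept
B | hr
D | hr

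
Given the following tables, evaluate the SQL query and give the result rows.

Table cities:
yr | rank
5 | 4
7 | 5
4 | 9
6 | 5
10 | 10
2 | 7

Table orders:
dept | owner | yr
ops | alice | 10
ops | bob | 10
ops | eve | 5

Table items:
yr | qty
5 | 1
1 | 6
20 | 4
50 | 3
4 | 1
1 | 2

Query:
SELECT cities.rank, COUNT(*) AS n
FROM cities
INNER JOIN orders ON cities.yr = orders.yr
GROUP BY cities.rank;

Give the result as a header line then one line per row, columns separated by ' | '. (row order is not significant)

== RESULT ==
cities.rank | n
4 | 1
10 | 2

Derivation:
After JOIN orders (3 rows):
cities.yr | cities.rank | orders.dept | orders.owner | orders.yr
5 | 4 | ops | eve | 5
10 | 10 | ops | alice | 10
10 | 10 | ops | bob | 10
After GROUP BY (2 rows):
cities.rank | n
4 | 1
10 | 2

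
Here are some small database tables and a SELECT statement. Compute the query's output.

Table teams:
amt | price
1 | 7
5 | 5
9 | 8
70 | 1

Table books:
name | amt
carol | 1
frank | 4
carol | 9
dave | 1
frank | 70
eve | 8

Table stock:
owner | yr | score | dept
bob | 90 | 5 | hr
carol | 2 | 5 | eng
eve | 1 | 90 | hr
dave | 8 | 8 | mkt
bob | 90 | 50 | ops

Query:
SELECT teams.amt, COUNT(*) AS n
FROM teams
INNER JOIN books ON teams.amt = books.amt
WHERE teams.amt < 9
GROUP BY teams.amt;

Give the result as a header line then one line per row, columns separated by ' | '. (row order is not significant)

After JOIN books (4 rows):
teams.amt | teams.price | books.name | books.amt
1 | 7 | carol | 1
1 | 7 | dave | 1
9 | 8 | carol | 9
70 | 1 | frank | 70
After WHERE (2 rows):
teams.amt | teams.price | books.name | books.amt
1 | 7 | carol | 1
1 | 7 | dave | 1
After GROUP BY (1 rows):
teams.amt | n
1 | 2

== RESULT ==
teams.amt | n
1 | 2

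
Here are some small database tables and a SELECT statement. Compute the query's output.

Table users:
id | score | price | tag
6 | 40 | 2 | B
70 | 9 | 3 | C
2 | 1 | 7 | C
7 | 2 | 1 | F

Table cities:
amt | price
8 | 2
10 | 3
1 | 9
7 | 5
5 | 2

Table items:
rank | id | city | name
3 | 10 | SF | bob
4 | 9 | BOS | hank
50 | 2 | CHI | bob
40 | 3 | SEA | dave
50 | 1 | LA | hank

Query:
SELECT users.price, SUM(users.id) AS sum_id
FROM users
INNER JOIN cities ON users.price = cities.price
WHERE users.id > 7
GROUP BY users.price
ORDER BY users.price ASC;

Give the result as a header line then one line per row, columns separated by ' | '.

After JOIN cities (3 rows):
users.id | users.score | users.price | users.tag | cities.amt | cities.price
6 | 40 | 2 | B | 8 | 2
6 | 40 | 2 | B | 5 | 2
70 | 9 | 3 | C | 10 | 3
After WHERE (1 rows):
users.id | users.score | users.price | users.tag | cities.amt | cities.price
70 | 9 | 3 | C | 10 | 3
After GROUP BY (1 rows):
users.price | sum_id
3 | 70
After ORDER BY (1 rows):
users.price | sum_id
3 | 70

== RESULT ==
users.price | sum_id
3 | 70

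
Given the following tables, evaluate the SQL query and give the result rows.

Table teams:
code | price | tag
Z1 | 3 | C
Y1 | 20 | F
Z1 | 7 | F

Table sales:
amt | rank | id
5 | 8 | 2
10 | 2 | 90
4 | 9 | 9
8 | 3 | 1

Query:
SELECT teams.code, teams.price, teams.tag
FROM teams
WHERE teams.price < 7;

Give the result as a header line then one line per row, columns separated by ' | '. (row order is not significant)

== RESULT ==
teams.code | teams.price | teams.tag
Z1 | 3 | C

Derivation:
After WHERE (1 rows):
teams.code | teams.price | teams.tag
Z1 | 3 | C
After SELECT (1 rows):
teams.code | teams.price | teams.tag
Z1 | 3 | C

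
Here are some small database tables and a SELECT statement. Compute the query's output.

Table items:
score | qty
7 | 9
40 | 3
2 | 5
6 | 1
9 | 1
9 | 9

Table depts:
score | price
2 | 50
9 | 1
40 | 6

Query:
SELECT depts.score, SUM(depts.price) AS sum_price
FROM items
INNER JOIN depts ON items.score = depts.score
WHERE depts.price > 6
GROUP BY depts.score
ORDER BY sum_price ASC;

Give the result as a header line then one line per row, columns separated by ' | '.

== RESULT ==
depts.score | sum_price
2 | 50

Derivation:
After JOIN depts (4 rows):
items.score | items.qty | depts.score | depts.price
40 | 3 | 40 | 6
2 | 5 | 2 | 50
9 | 1 | 9 | 1
9 | 9 | 9 | 1
After WHERE (1 rows):
items.score | items.qty | depts.score | depts.price
2 | 5 | 2 | 50
After GROUP BY (1 rows):
depts.score | sum_price
2 | 50
After ORDER BY (1 rows):
depts.score | sum_price
2 | 50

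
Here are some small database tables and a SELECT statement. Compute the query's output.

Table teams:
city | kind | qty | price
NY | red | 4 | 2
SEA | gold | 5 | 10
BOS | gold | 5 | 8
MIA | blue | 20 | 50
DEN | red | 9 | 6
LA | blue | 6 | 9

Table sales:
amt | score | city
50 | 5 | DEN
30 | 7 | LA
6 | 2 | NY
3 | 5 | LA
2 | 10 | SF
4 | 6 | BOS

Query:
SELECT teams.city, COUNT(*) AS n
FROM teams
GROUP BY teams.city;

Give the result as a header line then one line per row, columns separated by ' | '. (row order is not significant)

After GROUP BY (6 rows):
teams.city | n
NY | 1
SEA | 1
BOS | 1
MIA | 1
DEN | 1
LA | 1

== RESULT ==
teams.city | n
NY | 1
SEA | 1
BOS | 1
MIA | 1
DEN | 1
LA | 1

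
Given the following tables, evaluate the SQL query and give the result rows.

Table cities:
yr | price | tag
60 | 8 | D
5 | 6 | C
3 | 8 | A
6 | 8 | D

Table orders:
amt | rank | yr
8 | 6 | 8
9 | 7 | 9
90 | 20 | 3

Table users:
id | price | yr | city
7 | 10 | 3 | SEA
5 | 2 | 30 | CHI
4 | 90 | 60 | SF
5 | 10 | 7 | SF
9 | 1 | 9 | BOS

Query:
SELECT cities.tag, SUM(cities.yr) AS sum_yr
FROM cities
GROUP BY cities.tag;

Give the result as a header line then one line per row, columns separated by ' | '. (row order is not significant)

== RESULT ==
cities.tag | sum_yr
D | 66
C | 5
A | 3

Derivation:
After GROUP BY (3 rows):
cities.tag | sum_yr
D | 66
C | 5
A | 3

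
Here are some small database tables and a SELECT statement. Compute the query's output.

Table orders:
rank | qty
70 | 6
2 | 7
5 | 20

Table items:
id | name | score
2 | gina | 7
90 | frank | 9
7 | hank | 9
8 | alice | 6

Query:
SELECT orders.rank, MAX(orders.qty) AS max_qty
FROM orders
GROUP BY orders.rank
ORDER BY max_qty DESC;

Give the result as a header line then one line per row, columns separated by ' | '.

== RESULT ==
orders.rank | max_qty
5 | 20
2 | 7
70 | 6

Derivation:
After GROUP BY (3 rows):
orders.rank | max_qty
70 | 6
2 | 7
5 | 20
After ORDER BY (3 rows):
orders.rank | max_qty
5 | 20
2 | 7
70 | 6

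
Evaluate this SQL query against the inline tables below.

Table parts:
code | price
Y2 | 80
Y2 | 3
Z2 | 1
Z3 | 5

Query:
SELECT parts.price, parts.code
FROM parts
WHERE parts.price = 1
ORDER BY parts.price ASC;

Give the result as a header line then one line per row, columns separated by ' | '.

== RESULT ==
parts.price | parts.code
1 | Z2

Derivation:
After WHERE (1 rows):
parts.code | parts.price
Z2 | 1
After SELECT (1 rows):
parts.price | parts.code
1 | Z2
After ORDER BY (1 rows):
parts.price | parts.code
1 | Z2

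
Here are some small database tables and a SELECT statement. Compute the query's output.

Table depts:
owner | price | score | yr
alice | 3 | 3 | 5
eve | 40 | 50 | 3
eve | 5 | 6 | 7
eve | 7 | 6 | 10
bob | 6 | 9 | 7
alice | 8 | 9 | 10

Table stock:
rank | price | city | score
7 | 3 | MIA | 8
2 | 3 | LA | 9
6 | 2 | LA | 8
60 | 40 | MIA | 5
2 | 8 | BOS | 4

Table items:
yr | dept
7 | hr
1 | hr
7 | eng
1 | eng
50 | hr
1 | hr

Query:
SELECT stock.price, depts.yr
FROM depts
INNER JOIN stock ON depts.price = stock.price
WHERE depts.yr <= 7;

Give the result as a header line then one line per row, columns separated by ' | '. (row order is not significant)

After JOIN stock (4 rows):
depts.owner | depts.price | depts.score | depts.yr | stock.rank | stock.price | stock.city | stock.score
alice | 3 | 3 | 5 | 7 | 3 | MIA | 8
alice | 3 | 3 | 5 | 2 | 3 | LA | 9
eve | 40 | 50 | 3 | 60 | 40 | MIA | 5
alice | 8 | 9 | 10 | 2 | 8 | BOS | 4
After WHERE (3 rows):
depts.owner | depts.price | depts.score | depts.yr | stock.rank | stock.price | stock.city | stock.score
alice | 3 | 3 | 5 | 7 | 3 | MIA | 8
alice | 3 | 3 | 5 | 2 | 3 | LA | 9
eve | 40 | 50 | 3 | 60 | 40 | MIA | 5
After SELECT (3 rows):
stock.price | depts.yr
3 | 5
3 | 5
40 | 3

== RESULT ==
stock.price | depts.yr
3 | 5
3 | 5
40 | 3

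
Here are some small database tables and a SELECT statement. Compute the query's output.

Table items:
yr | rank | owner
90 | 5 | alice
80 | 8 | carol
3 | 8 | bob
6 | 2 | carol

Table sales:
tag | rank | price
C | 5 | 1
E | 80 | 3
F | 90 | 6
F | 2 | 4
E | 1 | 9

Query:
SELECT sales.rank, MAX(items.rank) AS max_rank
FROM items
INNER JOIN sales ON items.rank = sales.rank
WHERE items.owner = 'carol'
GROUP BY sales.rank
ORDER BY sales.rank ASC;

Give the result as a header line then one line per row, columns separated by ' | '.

After JOIN sales (2 rows):
items.yr | items.rank | items.owner | sales.tag | sales.rank | sales.price
90 | 5 | alice | C | 5 | 1
6 | 2 | carol | F | 2 | 4
After WHERE (1 rows):
items.yr | items.rank | items.owner | sales.tag | sales.rank | sales.price
6 | 2 | carol | F | 2 | 4
After GROUP BY (1 rows):
sales.rank | max_rank
2 | 2
After ORDER BY (1 rows):
sales.rank | max_rank
2 | 2

== RESULT ==
sales.rank | max_rank
2 | 2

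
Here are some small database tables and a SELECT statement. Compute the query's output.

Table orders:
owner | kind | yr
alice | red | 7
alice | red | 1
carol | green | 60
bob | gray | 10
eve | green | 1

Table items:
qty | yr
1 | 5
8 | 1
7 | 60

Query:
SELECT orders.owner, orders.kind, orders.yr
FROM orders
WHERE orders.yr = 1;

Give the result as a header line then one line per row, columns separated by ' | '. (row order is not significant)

== RESULT ==
orders.owner | orders.kind | orders.yr
alice | red | 1
eve | green | 1

Derivation:
After WHERE (2 rows):
orders.owner | orders.kind | orders.yr
alice | red | 1
eve | green | 1
After SELECT (2 rows):
orders.owner | orders.kind | orders.yr
alice | red | 1
eve | green | 1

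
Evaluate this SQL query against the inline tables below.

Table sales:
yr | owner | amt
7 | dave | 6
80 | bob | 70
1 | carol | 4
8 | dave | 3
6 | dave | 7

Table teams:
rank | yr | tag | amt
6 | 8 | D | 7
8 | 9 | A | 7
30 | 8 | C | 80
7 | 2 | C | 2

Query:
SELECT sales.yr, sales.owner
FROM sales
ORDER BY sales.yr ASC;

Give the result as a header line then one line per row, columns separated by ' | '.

After SELECT (5 rows):
sales.yr | sales.owner
7 | dave
80 | bob
1 | carol
8 | dave
6 | dave
After ORDER BY (5 rows):
sales.yr | sales.owner
1 | carol
6 | dave
7 | dave
8 | dave
80 | bob

== RESULT ==
sales.yr | sales.owner
1 | carol
6 | dave
7 | dave
8 | dave
80 | bob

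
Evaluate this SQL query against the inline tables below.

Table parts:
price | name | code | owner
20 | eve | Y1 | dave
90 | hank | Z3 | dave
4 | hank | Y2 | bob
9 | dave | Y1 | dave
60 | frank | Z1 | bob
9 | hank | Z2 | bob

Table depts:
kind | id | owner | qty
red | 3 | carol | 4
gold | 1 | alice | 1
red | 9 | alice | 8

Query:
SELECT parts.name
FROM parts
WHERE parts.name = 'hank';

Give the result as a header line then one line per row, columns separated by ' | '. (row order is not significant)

After WHERE (3 rows):
parts.price | parts.name | parts.code | parts.owner
90 | hank | Z3 | dave
4 | hank | Y2 | bob
9 | hank | Z2 | bob
After SELECT (3 rows):
parts.name
hank
hank
hank

== RESULT ==
parts.name
hank
hank
hank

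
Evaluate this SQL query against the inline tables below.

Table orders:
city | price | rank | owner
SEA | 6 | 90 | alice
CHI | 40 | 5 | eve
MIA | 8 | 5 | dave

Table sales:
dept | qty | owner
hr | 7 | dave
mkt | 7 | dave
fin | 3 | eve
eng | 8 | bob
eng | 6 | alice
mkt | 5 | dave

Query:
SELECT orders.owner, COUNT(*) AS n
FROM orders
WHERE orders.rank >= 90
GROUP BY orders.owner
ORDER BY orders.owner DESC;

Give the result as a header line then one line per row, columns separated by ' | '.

== RESULT ==
orders.owner | n
alice | 1

Derivation:
After WHERE (1 rows):
orders.city | orders.price | orders.rank | orders.owner
SEA | 6 | 90 | alice
After GROUP BY (1 rows):
orders.owner | n
alice | 1
After ORDER BY (1 rows):
orders.owner | n
alice | 1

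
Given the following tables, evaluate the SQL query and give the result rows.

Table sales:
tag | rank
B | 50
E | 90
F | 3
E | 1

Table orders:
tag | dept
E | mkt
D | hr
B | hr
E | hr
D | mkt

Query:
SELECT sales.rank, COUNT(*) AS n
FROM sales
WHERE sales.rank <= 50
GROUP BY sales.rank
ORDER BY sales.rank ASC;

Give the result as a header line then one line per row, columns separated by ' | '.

After WHERE (3 rows):
sales.tag | sales.rank
B | 50
F | 3
E | 1
After GROUP BY (3 rows):
sales.rank | n
50 | 1
3 | 1
1 | 1
After ORDER BY (3 rows):
sales.rank | n
1 | 1
3 | 1
50 | 1

== RESULT ==
sales.rank | n
1 | 1
3 | 1
50 | 1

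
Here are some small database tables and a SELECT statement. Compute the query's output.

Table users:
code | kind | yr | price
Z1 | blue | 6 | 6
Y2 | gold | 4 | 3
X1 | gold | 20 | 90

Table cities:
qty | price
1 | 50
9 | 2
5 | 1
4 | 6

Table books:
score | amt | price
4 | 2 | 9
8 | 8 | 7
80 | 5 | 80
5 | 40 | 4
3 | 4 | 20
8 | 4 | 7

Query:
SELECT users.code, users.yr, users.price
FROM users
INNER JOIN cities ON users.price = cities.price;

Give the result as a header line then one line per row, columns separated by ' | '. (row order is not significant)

After JOIN cities (1 rows):
users.code | users.kind | users.yr | users.price | cities.qty | cities.price
Z1 | blue | 6 | 6 | 4 | 6
After SELECT (1 rows):
users.code | users.yr | users.price
Z1 | 6 | 6

== RESULT ==
users.code | users.yr | users.price
Z1 | 6 | 6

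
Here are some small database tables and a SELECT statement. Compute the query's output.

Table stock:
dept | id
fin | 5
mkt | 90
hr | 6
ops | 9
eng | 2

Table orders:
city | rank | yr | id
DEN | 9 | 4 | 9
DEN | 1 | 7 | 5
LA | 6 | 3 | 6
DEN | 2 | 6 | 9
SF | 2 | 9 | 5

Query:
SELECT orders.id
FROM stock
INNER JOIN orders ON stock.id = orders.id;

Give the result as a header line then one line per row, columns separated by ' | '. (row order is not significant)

After JOIN orders (5 rows):
stock.dept | stock.id | orders.city | orders.rank | orders.yr | orders.id
fin | 5 | DEN | 1 | 7 | 5
fin | 5 | SF | 2 | 9 | 5
hr | 6 | LA | 6 | 3 | 6
ops | 9 | DEN | 9 | 4 | 9
ops | 9 | DEN | 2 | 6 | 9
After SELECT (5 rows):
orders.id
5
5
6
9
9

== RESULT ==
orders.id
5
5
6
9
9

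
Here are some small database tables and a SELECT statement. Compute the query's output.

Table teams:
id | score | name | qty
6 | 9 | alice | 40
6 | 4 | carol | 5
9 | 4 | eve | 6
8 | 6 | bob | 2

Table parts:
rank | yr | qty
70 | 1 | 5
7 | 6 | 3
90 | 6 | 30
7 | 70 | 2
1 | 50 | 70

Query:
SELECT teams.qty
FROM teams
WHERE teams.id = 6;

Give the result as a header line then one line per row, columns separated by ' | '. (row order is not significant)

== RESULT ==
teams.qty
40
5

Derivation:
After WHERE (2 rows):
teams.id | teams.score | teams.name | teams.qty
6 | 9 | alice | 40
6 | 4 | carol | 5
After SELECT (2 rows):
teams.qty
40
5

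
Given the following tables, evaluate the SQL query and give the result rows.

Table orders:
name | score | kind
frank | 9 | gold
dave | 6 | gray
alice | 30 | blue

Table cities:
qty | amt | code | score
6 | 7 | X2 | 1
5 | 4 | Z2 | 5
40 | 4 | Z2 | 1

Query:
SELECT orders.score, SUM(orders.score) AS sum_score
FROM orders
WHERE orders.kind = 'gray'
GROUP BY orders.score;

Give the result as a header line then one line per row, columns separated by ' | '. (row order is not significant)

== RESULT ==
orders.score | sum_score
6 | 6

Derivation:
After WHERE (1 rows):
orders.name | orders.score | orders.kind
dave | 6 | gray
After GROUP BY (1 rows):
orders.score | sum_score
6 | 6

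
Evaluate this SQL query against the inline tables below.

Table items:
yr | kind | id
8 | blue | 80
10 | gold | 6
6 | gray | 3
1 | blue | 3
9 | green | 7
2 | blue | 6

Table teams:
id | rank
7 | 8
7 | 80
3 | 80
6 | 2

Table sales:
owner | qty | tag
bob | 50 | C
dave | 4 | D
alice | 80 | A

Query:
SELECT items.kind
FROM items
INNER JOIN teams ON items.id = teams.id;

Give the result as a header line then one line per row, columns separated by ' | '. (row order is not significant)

After JOIN teams (6 rows):
items.yr | items.kind | items.id | teams.id | teams.rank
10 | gold | 6 | 6 | 2
6 | gray | 3 | 3 | 80
1 | blue | 3 | 3 | 80
9 | green | 7 | 7 | 8
9 | green | 7 | 7 | 80
2 | blue | 6 | 6 | 2
After SELECT (6 rows):
items.kind
gold
gray
blue
green
green
blue

== RESULT ==
items.kind
gold
gray
blue
green
green
blue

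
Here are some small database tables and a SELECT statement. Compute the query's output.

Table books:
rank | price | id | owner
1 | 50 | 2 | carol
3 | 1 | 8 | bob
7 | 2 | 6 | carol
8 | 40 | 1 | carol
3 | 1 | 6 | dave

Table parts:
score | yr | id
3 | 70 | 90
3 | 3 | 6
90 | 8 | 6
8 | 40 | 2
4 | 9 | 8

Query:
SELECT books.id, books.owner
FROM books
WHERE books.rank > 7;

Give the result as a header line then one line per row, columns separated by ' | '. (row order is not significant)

== RESULT ==
books.id | books.owner
1 | carol

Derivation:
After WHERE (1 rows):
books.rank | books.price | books.id | books.owner
8 | 40 | 1 | carol
After SELECT (1 rows):
books.id | books.owner
1 | carol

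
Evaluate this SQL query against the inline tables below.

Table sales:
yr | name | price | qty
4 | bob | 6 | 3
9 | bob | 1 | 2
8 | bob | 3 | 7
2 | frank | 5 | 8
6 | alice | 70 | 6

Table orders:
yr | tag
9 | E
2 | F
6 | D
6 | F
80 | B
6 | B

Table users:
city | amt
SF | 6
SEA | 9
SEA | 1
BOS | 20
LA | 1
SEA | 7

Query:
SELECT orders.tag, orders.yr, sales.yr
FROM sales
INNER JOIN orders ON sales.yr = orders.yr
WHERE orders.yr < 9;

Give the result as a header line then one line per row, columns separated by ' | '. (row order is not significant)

== RESULT ==
orders.tag | orders.yr | sales.yr
F | 2 | 2
D | 6 | 6
F | 6 | 6
B | 6 | 6

Derivation:
After JOIN orders (5 rows):
sales.yr | sales.name | sales.price | sales.qty | orders.yr | orders.tag
9 | bob | 1 | 2 | 9 | E
2 | frank | 5 | 8 | 2 | F
6 | alice | 70 | 6 | 6 | D
6 | alice | 70 | 6 | 6 | F
6 | alice | 70 | 6 | 6 | B
After WHERE (4 rows):
sales.yr | sales.name | sales.price | sales.qty | orders.yr | orders.tag
2 | frank | 5 | 8 | 2 | F
6 | alice | 70 | 6 | 6 | D
6 | alice | 70 | 6 | 6 | F
6 | alice | 70 | 6 | 6 | B
After SELECT (4 rows):
orders.tag | orders.yr | sales.yr
F | 2 | 2
D | 6 | 6
F | 6 | 6
B | 6 | 6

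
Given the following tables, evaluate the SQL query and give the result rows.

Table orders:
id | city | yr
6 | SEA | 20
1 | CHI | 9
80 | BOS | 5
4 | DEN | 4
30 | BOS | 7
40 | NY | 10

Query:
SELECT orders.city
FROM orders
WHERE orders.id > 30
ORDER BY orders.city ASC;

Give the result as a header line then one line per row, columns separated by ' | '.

== RESULT ==
orders.city
BOS
NY

Derivation:
After WHERE (2 rows):
orders.id | orders.city | orders.yr
80 | BOS | 5
40 | NY | 10
After SELECT (2 rows):
orders.city
BOS
NY
After ORDER BY (2 rows):
orders.city
BOS
NY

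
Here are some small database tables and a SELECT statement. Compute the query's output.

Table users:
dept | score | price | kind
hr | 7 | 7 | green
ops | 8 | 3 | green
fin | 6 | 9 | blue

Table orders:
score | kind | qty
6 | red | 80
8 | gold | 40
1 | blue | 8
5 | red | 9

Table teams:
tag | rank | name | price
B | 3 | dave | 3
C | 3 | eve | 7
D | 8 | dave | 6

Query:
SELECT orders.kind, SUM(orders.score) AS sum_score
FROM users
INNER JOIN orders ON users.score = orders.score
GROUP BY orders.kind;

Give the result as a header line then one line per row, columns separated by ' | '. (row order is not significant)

After JOIN orders (2 rows):
users.dept | users.score | users.price | users.kind | orders.score | orders.kind | orders.qty
ops | 8 | 3 | green | 8 | gold | 40
fin | 6 | 9 | blue | 6 | red | 80
After GROUP BY (2 rows):
orders.kind | sum_score
gold | 8
red | 6

== RESULT ==
orders.kind | sum_score
gold | 8
red | 6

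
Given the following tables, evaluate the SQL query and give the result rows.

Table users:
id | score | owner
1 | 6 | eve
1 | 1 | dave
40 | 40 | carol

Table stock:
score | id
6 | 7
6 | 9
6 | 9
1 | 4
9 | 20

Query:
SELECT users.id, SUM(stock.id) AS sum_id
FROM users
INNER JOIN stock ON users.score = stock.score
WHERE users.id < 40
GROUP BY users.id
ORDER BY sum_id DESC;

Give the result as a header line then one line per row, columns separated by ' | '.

After JOIN stock (4 rows):
users.id | users.score | users.owner | stock.score | stock.id
1 | 6 | eve | 6 | 7
1 | 6 | eve | 6 | 9
1 | 6 | eve | 6 | 9
1 | 1 | dave | 1 | 4
After WHERE (4 rows):
users.id | users.score | users.owner | stock.score | stock.id
1 | 6 | eve | 6 | 7
1 | 6 | eve | 6 | 9
1 | 6 | eve | 6 | 9
1 | 1 | dave | 1 | 4
After GROUP BY (1 rows):
users.id | sum_id
1 | 29
After ORDER BY (1 rows):
users.id | sum_id
1 | 29

== RESULT ==
users.id | sum_id
1 | 29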